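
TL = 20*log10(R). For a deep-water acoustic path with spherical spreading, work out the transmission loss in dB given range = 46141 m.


TL = 20*log10(46141) = 93.28

93.28 dB


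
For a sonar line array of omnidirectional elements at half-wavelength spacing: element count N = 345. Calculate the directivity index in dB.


DI = 10*log10(345) = 25.38

25.38 dB


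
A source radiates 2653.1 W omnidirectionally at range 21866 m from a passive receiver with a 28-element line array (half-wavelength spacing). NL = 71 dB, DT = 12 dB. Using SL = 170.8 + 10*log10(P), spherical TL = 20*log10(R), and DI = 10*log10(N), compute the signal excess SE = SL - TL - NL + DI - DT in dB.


49.71 dB


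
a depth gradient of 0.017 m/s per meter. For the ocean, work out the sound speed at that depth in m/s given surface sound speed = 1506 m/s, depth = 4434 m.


1581.378 m/s


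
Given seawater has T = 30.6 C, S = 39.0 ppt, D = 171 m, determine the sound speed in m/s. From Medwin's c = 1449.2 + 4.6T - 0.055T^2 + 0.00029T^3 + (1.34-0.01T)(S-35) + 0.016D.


c = 1449.2 + 4.6*30.6 - 0.055*30.6^2 + 0.00029*30.6^3 + (1.34 - 0.01*30.6)*(39.0 - 35) + 0.016*171 = 1553.64

1553.64 m/s


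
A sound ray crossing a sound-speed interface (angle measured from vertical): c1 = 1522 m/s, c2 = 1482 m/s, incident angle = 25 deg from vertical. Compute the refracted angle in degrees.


sin(theta2) = (c2/c1)*sin(theta1) = (1482/1522)*sin(25 deg) = 0.41151
theta2 = arcsin(0.41151) = 24.3

24.3 deg


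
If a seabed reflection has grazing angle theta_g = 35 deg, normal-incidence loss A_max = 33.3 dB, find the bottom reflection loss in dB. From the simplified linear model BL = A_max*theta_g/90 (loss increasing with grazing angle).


BL = A_max * theta_g / 90 = 33.3 * 35 / 90 = 12.95

12.95 dB


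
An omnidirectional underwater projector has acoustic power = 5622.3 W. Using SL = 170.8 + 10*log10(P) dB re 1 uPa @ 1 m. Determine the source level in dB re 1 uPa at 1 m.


SL = 170.8 + 10*log10(5622.3) = 170.8 + 37.5 = 208.3

208.3 dB


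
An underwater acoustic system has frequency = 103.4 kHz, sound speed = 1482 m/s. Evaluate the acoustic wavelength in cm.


lambda = c/f = 1482 / 103400 = 0.0143 m = 1.43 cm

1.43 cm


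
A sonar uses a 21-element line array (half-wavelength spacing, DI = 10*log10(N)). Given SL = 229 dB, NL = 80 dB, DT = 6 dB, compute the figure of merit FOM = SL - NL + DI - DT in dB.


Step 1: DI = 10*log10(21) = 13.22 dB
Step 2: FOM = SL - NL + DI - DT = 229 - 80 + 13.22 - 6 = 156.22

156.22 dB


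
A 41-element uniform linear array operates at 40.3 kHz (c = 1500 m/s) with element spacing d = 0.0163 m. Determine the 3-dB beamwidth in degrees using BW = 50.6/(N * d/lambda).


Step 1: lambda = 1500/40300 = 0.03722 m
Step 2: d/lambda = 0.0163/0.03722 = 0.4379
Step 3: BW = 50.6/(N * d/lambda) = 50.6/(41 * 0.4379) = 2.82

2.82 deg


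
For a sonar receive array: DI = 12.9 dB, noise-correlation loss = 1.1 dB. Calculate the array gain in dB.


AG = DI - L_corr = 12.9 - 1.1 = 11.8

11.8 dB


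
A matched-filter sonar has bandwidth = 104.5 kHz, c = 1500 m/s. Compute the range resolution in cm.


0.72 cm


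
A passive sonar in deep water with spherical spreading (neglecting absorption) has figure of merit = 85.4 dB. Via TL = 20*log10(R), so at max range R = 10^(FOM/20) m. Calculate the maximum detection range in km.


At max range FOM = TL, so 20*log10(R) = 85.4
R = 10^(85.4/20) = 18620.87 m = 18.62 km

18.62 km


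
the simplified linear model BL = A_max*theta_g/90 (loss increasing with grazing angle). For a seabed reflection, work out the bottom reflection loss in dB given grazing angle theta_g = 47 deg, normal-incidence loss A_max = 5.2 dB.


BL = A_max * theta_g / 90 = 5.2 * 47 / 90 = 2.72

2.72 dB


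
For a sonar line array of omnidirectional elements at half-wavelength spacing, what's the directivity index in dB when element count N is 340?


DI = 10*log10(340) = 25.31

25.31 dB


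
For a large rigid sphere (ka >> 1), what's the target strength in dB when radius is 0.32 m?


TS = 10*log10(0.32^2 / 4) = 10*log10(0.0256) = -15.92

-15.92 dB


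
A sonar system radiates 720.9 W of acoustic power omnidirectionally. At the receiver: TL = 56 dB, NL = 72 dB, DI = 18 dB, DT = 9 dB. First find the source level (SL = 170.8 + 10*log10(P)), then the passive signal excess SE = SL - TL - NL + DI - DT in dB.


Step 1: SL = 170.8 + 10*log10(720.9) = 199.38 dB
Step 2: SE = SL - TL - NL + DI - DT = 199.38 - 56 - 72 + 18 - 9 = 80.38

80.38 dB


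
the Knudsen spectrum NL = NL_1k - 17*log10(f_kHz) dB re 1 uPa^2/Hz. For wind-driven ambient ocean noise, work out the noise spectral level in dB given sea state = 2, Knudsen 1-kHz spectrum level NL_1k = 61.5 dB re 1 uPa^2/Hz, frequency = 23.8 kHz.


38.1 dB


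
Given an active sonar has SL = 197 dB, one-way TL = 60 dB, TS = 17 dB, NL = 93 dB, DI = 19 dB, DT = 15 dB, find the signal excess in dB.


SE = SL - 2*TL + TS - NL + DI - DT = 197 - 2*60 + (17) - 93 + 19 - 15 = 5

5 dB


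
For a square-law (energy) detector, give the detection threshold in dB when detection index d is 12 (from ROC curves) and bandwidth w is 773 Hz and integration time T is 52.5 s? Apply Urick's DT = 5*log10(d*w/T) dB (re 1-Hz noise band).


11.24 dB


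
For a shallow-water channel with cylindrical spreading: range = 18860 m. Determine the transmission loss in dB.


TL = 10*log10(18860) = 42.76

42.76 dB


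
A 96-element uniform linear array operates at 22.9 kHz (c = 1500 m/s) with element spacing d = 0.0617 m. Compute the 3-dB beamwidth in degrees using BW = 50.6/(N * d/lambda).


Step 1: lambda = 1500/22900 = 0.0655 m
Step 2: d/lambda = 0.0617/0.0655 = 0.942
Step 3: BW = 50.6/(N * d/lambda) = 50.6/(96 * 0.942) = 0.56

0.56 deg


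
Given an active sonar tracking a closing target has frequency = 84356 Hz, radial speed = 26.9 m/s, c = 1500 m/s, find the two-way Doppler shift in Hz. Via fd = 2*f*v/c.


3025.57 Hz


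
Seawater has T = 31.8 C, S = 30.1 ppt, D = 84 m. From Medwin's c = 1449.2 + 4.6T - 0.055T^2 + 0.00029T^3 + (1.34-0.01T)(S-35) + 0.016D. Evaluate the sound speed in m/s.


1545.52 m/s


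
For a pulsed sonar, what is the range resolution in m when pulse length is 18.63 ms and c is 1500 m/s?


13.9725 m


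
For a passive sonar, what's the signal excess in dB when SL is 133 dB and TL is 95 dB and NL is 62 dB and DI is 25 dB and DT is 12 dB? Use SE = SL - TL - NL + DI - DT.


SE = SL - TL - NL + DI - DT = 133 - 95 - 62 + 25 - 12 = -11

-11 dB


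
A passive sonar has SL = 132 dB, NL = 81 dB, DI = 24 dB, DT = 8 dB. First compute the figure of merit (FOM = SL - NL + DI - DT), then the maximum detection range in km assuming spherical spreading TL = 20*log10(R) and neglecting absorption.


Step 1: FOM = SL - NL + DI - DT = 132 - 81 + 24 - 8 = 67 dB
Step 2: at max range FOM = TL = 20*log10(R), so R = 10^(67/20) = 2238.72 m = 2.24 km

2.24 km


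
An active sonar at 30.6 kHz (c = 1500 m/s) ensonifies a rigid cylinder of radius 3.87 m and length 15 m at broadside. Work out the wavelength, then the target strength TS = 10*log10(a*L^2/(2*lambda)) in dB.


Step 1: lambda = c/f = 1500/30600 = 0.04902 m
Step 2: TS = 10*log10(a*L^2/(2*lambda)) = 10*log10(3.87*15^2/(2*0.04902)) = 39.48

39.48 dB


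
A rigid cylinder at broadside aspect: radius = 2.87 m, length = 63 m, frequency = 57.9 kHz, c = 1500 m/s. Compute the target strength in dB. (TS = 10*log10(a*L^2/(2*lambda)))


53.42 dB


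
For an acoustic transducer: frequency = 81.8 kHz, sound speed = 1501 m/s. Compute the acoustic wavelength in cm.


lambda = c/f = 1501 / 81800 = 0.0183 m = 1.83 cm

1.83 cm


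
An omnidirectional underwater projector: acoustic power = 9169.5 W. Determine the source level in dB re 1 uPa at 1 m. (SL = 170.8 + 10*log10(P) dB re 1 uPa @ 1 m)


SL = 170.8 + 10*log10(9169.5) = 170.8 + 39.62 = 210.42

210.42 dB


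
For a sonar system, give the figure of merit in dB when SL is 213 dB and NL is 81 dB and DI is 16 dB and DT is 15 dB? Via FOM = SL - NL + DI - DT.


FOM = SL - NL + DI - DT = 213 - 81 + 16 - 15 = 133

133 dB


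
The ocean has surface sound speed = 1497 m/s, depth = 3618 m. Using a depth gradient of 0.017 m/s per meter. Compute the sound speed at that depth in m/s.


1558.506 m/s


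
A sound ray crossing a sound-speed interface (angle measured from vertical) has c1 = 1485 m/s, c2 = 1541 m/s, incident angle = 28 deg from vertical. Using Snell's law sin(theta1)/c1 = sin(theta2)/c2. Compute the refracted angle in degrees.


sin(theta2) = (c2/c1)*sin(theta1) = (1541/1485)*sin(28 deg) = 0.48718
theta2 = arcsin(0.48718) = 29.16

29.16 deg


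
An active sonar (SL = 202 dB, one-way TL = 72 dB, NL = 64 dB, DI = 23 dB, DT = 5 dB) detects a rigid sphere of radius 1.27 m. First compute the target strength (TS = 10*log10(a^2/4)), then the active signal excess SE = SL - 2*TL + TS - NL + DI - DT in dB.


Step 1: TS = 10*log10(1.27^2/4) = -3.94 dB
Step 2: SE = SL - 2*TL + TS - NL + DI - DT = 202 - 2*72 + (-3.94) - 64 + 23 - 5 = 8.06

8.06 dB


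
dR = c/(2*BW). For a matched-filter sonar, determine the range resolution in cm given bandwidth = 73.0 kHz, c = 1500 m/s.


dR = c/(2*BW) = 1500 / (2 * 73.0e3) = 0.0103 m = 1.03 cm

1.03 cm


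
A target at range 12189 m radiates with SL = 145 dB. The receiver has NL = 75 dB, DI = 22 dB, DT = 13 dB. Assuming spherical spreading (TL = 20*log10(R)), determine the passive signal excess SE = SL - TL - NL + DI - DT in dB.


Step 1: TL = 20*log10(12189) = 81.72 dB
Step 2: SE = 145 - 81.72 - 75 + 22 - 13 = -2.72

-2.72 dB


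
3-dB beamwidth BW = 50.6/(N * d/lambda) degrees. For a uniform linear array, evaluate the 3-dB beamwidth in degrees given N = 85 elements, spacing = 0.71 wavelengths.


0.84 deg


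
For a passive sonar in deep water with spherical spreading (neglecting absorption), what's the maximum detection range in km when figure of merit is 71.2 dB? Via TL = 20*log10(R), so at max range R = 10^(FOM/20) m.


At max range FOM = TL, so 20*log10(R) = 71.2
R = 10^(71.2/20) = 3630.78 m = 3.63 km

3.63 km


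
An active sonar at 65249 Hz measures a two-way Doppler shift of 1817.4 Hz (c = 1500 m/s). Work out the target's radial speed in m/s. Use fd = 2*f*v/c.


From fd = 2*f*v/c, v = c*fd/(2*f) = 1500 * 1817.4 / (2*65249) = 20.89

20.89 m/s


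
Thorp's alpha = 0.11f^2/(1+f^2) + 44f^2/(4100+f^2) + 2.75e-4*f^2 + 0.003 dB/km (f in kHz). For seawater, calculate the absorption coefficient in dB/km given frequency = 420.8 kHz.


91.812 dB/km


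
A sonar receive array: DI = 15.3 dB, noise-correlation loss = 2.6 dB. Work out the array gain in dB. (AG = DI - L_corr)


AG = DI - L_corr = 15.3 - 2.6 = 12.7

12.7 dB


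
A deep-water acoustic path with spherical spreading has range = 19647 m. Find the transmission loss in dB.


85.87 dB


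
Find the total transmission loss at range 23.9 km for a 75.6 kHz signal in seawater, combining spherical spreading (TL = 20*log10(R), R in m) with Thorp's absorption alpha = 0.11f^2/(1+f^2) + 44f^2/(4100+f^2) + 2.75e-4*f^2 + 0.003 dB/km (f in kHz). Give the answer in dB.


Step 1 (Thorp): alpha = 0.11*5715.36/(1+5715.36) + 44*5715.36/(4100+5715.36) + 2.75e-4*5715.36 + 0.003 = 27.3053 dB/km
Step 2: TL_spread = 20*log10(23900) = 87.57 dB
Step 3: TL_abs = alpha*R = 27.3053 * 23.9 = 652.6 dB
Step 4: TL_total = 87.57 + 652.6 = 740.17

740.17 dB


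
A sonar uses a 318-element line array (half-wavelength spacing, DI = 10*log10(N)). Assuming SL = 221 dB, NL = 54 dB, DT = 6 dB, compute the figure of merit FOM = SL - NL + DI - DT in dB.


Step 1: DI = 10*log10(318) = 25.02 dB
Step 2: FOM = SL - NL + DI - DT = 221 - 54 + 25.02 - 6 = 186.02

186.02 dB


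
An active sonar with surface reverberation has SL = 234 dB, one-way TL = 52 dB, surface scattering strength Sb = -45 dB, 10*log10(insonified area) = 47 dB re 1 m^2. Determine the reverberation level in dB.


RL = SL - 2*TL + Sb + 10*log10(A) = 234 - 2*52 + (-45) + 47 = 132

132 dB


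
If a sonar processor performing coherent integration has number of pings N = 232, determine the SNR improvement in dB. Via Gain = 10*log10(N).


Gain = 10*log10(232) = 23.65

23.65 dB


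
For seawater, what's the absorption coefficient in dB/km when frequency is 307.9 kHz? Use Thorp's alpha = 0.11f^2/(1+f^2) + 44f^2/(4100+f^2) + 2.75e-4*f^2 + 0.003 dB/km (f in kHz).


68.36 dB/km


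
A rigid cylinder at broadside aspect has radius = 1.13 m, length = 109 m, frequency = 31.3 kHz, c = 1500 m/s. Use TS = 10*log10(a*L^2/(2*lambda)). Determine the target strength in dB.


lambda = 1500/31300 = 0.04792 m
TS = 10*log10(1.13*109^2/(2*0.04792)) = 51.46

51.46 dB


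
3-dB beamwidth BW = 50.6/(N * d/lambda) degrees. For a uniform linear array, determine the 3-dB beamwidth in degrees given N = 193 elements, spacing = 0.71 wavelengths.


BW = 50.6 / (193 * 0.71) = 50.6 / 137.03 = 0.37

0.37 deg


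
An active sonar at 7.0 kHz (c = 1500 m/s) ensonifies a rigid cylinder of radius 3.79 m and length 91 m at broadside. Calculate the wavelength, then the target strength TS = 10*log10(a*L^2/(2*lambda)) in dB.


Step 1: lambda = c/f = 1500/7000 = 0.21429 m
Step 2: TS = 10*log10(a*L^2/(2*lambda)) = 10*log10(3.79*91^2/(2*0.21429)) = 48.65

48.65 dB


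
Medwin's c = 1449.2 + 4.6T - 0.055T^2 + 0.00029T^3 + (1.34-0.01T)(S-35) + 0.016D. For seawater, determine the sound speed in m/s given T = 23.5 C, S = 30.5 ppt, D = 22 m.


c = 1449.2 + 4.6*23.5 - 0.055*23.5^2 + 0.00029*23.5^3 + (1.34 - 0.01*23.5)*(30.5 - 35) + 0.016*22 = 1526.07

1526.07 m/s


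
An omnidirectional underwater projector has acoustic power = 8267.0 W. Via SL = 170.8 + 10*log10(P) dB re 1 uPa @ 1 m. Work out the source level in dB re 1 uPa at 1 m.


SL = 170.8 + 10*log10(8267.0) = 170.8 + 39.17 = 209.97

209.97 dB


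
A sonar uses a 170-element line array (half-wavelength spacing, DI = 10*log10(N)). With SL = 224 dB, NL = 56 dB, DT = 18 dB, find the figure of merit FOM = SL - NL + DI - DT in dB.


172.3 dB


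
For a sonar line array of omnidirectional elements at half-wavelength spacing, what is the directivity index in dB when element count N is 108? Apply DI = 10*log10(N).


DI = 10*log10(108) = 20.33

20.33 dB


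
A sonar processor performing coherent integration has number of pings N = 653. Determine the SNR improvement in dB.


Gain = 10*log10(653) = 28.15

28.15 dB


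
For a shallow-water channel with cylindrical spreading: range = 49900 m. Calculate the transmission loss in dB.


TL = 10*log10(49900) = 46.98

46.98 dB


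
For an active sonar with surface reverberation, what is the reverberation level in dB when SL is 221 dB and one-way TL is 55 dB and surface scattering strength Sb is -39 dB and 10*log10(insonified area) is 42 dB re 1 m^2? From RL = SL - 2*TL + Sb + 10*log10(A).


RL = SL - 2*TL + Sb + 10*log10(A) = 221 - 2*55 + (-39) + 42 = 114

114 dB


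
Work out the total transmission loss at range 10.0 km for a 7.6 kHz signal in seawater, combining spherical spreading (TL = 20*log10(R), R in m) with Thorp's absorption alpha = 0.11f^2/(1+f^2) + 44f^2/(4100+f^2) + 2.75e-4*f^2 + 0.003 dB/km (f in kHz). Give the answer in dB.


87.38 dB


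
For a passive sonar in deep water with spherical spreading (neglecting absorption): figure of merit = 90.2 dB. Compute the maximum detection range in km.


At max range FOM = TL, so 20*log10(R) = 90.2
R = 10^(90.2/20) = 32359.37 m = 32.36 km

32.36 km


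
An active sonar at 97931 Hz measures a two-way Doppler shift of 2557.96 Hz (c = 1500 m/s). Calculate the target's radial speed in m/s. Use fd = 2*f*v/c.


19.59 m/s


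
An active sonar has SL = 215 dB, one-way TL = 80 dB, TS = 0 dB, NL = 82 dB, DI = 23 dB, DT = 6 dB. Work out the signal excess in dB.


SE = SL - 2*TL + TS - NL + DI - DT = 215 - 2*80 + (0) - 82 + 23 - 6 = -10

-10 dB


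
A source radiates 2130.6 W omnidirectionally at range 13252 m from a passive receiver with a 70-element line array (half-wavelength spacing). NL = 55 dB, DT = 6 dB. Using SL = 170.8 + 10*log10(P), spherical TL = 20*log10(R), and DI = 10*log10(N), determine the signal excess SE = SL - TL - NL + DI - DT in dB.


Step 1: SL = 170.8 + 10*log10(2130.6) = 204.09 dB
Step 2: TL = 20*log10(13252) = 82.45 dB
Step 3: DI = 10*log10(70) = 18.45 dB
Step 4: SE = SL - TL - NL + DI - DT = 204.09 - 82.45 - 55 + 18.45 - 6 = 79.09

79.09 dB


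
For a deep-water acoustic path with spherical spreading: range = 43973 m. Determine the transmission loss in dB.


TL = 20*log10(43973) = 92.86

92.86 dB


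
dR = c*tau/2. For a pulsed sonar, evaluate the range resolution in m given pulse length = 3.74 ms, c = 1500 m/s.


2.805 m


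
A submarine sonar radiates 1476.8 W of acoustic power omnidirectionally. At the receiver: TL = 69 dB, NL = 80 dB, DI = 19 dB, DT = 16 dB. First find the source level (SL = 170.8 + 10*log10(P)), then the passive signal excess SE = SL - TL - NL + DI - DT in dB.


Step 1: SL = 170.8 + 10*log10(1476.8) = 202.49 dB
Step 2: SE = SL - TL - NL + DI - DT = 202.49 - 69 - 80 + 19 - 16 = 56.49

56.49 dB


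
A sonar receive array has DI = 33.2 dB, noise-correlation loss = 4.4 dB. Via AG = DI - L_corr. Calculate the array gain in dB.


AG = DI - L_corr = 33.2 - 4.4 = 28.8

28.8 dB


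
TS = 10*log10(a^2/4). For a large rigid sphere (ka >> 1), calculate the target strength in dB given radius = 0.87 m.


TS = 10*log10(0.87^2 / 4) = 10*log10(0.189225) = -7.23

-7.23 dB


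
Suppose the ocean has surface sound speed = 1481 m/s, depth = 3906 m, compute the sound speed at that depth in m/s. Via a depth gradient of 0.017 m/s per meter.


1547.402 m/s


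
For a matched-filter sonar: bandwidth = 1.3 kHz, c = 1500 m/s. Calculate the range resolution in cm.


dR = c/(2*BW) = 1500 / (2 * 1.3e3) = 0.5769 m = 57.69 cm

57.69 cm


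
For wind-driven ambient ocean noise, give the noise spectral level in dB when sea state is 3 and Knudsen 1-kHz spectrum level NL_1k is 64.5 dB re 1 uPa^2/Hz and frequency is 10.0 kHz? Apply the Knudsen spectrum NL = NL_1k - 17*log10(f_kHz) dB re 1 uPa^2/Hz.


NL = NL_1k - 17*log10(f_kHz) = 64.5 - 17*log10(10.0) = 64.5 - (17.0) = 47.5

47.5 dB


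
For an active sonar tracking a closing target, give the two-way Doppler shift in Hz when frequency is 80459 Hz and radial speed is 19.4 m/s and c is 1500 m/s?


2081.21 Hz


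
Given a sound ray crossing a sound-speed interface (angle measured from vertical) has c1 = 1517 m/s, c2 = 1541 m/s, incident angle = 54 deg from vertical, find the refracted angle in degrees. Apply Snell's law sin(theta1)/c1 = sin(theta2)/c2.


sin(theta2) = (c2/c1)*sin(theta1) = (1541/1517)*sin(54 deg) = 0.82182
theta2 = arcsin(0.82182) = 55.27

55.27 deg


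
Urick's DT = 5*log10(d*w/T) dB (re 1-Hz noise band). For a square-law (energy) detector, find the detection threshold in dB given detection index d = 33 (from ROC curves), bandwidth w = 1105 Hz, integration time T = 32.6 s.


15.24 dB


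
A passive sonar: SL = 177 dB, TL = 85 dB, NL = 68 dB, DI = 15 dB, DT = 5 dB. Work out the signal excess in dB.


34 dB


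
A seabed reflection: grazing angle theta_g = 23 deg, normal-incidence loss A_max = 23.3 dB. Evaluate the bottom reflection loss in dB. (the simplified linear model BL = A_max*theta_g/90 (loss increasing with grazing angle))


BL = A_max * theta_g / 90 = 23.3 * 23 / 90 = 5.95

5.95 dB


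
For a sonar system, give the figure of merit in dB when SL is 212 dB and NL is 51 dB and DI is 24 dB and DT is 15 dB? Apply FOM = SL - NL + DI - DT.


FOM = SL - NL + DI - DT = 212 - 51 + 24 - 15 = 170

170 dB


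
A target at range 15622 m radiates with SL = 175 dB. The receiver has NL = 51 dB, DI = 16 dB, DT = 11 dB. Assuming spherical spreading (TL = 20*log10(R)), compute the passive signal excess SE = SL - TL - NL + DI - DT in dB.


45.13 dB


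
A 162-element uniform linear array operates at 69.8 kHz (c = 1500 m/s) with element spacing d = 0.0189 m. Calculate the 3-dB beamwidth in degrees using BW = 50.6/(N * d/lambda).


0.36 deg


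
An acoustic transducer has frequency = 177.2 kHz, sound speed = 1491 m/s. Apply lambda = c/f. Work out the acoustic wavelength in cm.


lambda = c/f = 1491 / 177200 = 0.0084 m = 0.84 cm

0.84 cm


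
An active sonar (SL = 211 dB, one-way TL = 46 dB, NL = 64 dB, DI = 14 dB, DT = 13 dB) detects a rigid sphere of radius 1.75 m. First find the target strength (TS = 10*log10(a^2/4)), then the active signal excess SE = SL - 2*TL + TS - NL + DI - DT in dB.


Step 1: TS = 10*log10(1.75^2/4) = -1.16 dB
Step 2: SE = SL - 2*TL + TS - NL + DI - DT = 211 - 2*46 + (-1.16) - 64 + 14 - 13 = 54.84

54.84 dB


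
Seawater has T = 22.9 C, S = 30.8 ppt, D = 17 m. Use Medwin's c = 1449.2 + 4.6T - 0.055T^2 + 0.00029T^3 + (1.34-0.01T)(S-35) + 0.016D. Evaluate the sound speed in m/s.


c = 1449.2 + 4.6*22.9 - 0.055*22.9^2 + 0.00029*22.9^3 + (1.34 - 0.01*22.9)*(30.8 - 35) + 0.016*17 = 1524.79

1524.79 m/s


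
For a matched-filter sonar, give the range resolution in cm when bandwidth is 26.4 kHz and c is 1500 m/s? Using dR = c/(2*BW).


2.84 cm


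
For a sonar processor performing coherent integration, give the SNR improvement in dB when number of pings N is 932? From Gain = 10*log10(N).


Gain = 10*log10(932) = 29.69

29.69 dB


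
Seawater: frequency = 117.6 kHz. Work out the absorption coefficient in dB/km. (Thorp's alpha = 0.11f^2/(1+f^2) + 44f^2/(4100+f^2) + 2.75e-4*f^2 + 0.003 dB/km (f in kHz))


37.855 dB/km


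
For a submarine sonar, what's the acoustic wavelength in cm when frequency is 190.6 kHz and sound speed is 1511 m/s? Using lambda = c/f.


lambda = c/f = 1511 / 190600 = 0.0079 m = 0.79 cm

0.79 cm


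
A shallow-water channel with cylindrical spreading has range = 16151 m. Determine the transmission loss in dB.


TL = 10*log10(16151) = 42.08

42.08 dB


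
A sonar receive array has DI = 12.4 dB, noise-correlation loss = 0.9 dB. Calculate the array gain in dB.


AG = DI - L_corr = 12.4 - 0.9 = 11.5

11.5 dB


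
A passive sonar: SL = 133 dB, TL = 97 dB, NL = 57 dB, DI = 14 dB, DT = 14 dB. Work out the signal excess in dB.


SE = SL - TL - NL + DI - DT = 133 - 97 - 57 + 14 - 14 = -21

-21 dB


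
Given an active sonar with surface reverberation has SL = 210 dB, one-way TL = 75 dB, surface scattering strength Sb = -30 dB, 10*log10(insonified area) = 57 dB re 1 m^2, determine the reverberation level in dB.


87 dB


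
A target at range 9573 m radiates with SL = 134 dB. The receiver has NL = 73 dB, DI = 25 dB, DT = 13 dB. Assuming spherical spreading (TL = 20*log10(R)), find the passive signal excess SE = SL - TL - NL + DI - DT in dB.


-6.62 dB


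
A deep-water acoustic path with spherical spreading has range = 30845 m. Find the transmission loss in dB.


89.78 dB


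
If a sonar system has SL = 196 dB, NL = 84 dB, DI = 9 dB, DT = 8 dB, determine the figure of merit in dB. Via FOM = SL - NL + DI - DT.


FOM = SL - NL + DI - DT = 196 - 84 + 9 - 8 = 113

113 dB


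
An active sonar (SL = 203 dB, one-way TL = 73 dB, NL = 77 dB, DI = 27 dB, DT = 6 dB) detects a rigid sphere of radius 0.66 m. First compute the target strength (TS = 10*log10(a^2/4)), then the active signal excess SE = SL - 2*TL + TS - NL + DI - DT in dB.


Step 1: TS = 10*log10(0.66^2/4) = -9.63 dB
Step 2: SE = SL - 2*TL + TS - NL + DI - DT = 203 - 2*73 + (-9.63) - 77 + 27 - 6 = -8.63

-8.63 dB


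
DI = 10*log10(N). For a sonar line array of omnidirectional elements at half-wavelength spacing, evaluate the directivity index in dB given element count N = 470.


DI = 10*log10(470) = 26.72

26.72 dB


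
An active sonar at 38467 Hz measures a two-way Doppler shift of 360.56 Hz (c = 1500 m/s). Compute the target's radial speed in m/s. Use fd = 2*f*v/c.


7.03 m/s


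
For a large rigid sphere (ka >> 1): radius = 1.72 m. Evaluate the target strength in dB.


-1.31 dB


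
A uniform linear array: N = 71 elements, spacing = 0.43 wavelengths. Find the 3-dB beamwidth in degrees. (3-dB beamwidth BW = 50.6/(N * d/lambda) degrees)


BW = 50.6 / (71 * 0.43) = 50.6 / 30.53 = 1.66

1.66 deg


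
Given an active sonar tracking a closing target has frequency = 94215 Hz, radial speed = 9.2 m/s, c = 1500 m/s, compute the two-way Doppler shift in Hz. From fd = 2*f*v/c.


fd = 2*f*v/c = 2 * 94215 * 9.2 / 1500 = 1155.7

1155.7 Hz


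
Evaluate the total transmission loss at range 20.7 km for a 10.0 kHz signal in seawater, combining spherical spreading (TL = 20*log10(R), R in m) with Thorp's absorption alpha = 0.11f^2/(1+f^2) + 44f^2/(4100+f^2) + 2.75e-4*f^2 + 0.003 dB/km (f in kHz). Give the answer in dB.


Step 1 (Thorp): alpha = 0.11*100.0/(1+100.0) + 44*100.0/(4100+100.0) + 2.75e-4*100.0 + 0.003 = 1.187 dB/km
Step 2: TL_spread = 20*log10(20700) = 86.32 dB
Step 3: TL_abs = alpha*R = 1.187 * 20.7 = 24.57 dB
Step 4: TL_total = 86.32 + 24.57 = 110.89

110.89 dB


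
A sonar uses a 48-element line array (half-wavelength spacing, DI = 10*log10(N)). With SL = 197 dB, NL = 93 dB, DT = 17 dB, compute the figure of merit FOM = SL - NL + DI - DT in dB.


Step 1: DI = 10*log10(48) = 16.81 dB
Step 2: FOM = SL - NL + DI - DT = 197 - 93 + 16.81 - 17 = 103.81

103.81 dB


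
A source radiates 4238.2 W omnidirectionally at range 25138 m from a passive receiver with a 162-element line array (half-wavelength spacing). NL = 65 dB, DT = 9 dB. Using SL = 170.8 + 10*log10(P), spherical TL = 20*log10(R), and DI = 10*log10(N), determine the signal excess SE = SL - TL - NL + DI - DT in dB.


Step 1: SL = 170.8 + 10*log10(4238.2) = 207.07 dB
Step 2: TL = 20*log10(25138) = 88.01 dB
Step 3: DI = 10*log10(162) = 22.1 dB
Step 4: SE = SL - TL - NL + DI - DT = 207.07 - 88.01 - 65 + 22.1 - 9 = 67.16

67.16 dB


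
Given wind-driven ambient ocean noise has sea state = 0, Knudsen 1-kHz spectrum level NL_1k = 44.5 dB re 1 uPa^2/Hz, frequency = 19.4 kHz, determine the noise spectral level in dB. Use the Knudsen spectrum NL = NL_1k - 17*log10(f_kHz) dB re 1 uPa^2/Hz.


NL = NL_1k - 17*log10(f_kHz) = 44.5 - 17*log10(19.4) = 44.5 - (21.89) = 22.61

22.61 dB


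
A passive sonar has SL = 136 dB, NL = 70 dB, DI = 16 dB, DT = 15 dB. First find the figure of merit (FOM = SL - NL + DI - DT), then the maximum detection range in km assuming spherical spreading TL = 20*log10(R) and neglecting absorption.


Step 1: FOM = SL - NL + DI - DT = 136 - 70 + 16 - 15 = 67 dB
Step 2: at max range FOM = TL = 20*log10(R), so R = 10^(67/20) = 2238.72 m = 2.24 km

2.24 km


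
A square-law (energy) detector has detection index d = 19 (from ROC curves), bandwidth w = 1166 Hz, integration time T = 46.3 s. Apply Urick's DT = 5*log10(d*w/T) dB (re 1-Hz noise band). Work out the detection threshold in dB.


DT = 5*log10(d*w/T) = 5*log10(19 * 1166 / 46.3) = 5*log10(478.49) = 13.4

13.4 dB


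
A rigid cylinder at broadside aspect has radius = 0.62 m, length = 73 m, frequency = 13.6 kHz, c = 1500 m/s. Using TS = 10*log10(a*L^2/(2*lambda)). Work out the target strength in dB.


lambda = 1500/13600 = 0.11029 m
TS = 10*log10(0.62*73^2/(2*0.11029)) = 41.75

41.75 dB


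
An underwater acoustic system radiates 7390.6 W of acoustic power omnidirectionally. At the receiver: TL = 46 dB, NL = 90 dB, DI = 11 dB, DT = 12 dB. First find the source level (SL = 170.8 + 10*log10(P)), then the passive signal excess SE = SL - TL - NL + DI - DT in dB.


Step 1: SL = 170.8 + 10*log10(7390.6) = 209.49 dB
Step 2: SE = SL - TL - NL + DI - DT = 209.49 - 46 - 90 + 11 - 12 = 72.49

72.49 dB


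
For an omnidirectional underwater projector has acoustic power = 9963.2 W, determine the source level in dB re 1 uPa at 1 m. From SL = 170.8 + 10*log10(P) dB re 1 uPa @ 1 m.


SL = 170.8 + 10*log10(9963.2) = 170.8 + 39.98 = 210.78

210.78 dB


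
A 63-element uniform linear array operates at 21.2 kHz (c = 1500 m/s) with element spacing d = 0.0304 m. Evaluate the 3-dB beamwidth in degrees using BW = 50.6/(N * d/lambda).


Step 1: lambda = 1500/21200 = 0.07075 m
Step 2: d/lambda = 0.0304/0.07075 = 0.4297
Step 3: BW = 50.6/(N * d/lambda) = 50.6/(63 * 0.4297) = 1.87

1.87 deg


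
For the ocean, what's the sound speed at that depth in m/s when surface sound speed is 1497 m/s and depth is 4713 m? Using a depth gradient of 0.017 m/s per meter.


c = 1497 + 0.017 * 4713 = 1577.121

1577.121 m/s


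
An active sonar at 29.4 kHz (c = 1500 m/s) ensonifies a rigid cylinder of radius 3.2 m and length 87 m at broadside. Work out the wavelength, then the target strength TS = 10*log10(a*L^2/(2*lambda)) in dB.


Step 1: lambda = c/f = 1500/29400 = 0.05102 m
Step 2: TS = 10*log10(a*L^2/(2*lambda)) = 10*log10(3.2*87^2/(2*0.05102)) = 53.75

53.75 dB


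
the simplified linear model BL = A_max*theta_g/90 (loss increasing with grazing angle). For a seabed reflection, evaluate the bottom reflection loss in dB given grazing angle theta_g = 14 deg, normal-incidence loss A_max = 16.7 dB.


2.6 dB


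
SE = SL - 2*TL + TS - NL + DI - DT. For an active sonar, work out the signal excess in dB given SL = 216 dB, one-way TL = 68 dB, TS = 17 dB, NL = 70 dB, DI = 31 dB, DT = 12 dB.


46 dB


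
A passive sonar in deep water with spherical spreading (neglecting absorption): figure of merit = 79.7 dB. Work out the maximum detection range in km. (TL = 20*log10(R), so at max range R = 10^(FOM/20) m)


At max range FOM = TL, so 20*log10(R) = 79.7
R = 10^(79.7/20) = 9660.51 m = 9.66 km

9.66 km


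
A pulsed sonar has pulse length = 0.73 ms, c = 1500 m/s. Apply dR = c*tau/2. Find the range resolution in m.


dR = c*tau/2 = 1500 * 0.73e-3 / 2 = 0.5475

0.5475 m


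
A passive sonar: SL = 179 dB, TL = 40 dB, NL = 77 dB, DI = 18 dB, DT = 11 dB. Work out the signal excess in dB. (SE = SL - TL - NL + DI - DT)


SE = SL - TL - NL + DI - DT = 179 - 40 - 77 + 18 - 11 = 69

69 dB


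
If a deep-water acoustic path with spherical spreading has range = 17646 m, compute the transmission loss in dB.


84.93 dB


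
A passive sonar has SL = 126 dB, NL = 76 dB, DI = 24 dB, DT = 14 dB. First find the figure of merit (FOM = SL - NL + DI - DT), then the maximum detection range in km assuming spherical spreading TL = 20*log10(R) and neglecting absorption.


Step 1: FOM = SL - NL + DI - DT = 126 - 76 + 24 - 14 = 60 dB
Step 2: at max range FOM = TL = 20*log10(R), so R = 10^(60/20) = 1000.0 m = 1.0 km

1.0 km


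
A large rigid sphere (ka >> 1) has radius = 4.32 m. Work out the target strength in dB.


TS = 10*log10(4.32^2 / 4) = 10*log10(4.6656) = 6.69

6.69 dB


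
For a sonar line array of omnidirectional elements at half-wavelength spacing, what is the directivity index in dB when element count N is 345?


DI = 10*log10(345) = 25.38

25.38 dB


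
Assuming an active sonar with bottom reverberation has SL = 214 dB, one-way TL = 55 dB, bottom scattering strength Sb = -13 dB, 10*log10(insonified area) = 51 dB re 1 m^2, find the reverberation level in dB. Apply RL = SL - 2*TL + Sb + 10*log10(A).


142 dB


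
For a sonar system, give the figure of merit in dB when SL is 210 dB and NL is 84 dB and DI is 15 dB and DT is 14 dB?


FOM = SL - NL + DI - DT = 210 - 84 + 15 - 14 = 127

127 dB


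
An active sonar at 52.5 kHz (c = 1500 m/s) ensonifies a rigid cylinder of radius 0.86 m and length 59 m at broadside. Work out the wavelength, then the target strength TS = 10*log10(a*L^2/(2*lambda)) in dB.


Step 1: lambda = c/f = 1500/52500 = 0.02857 m
Step 2: TS = 10*log10(a*L^2/(2*lambda)) = 10*log10(0.86*59^2/(2*0.02857)) = 47.19

47.19 dB


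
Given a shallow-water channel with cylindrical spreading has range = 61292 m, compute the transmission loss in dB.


TL = 10*log10(61292) = 47.87

47.87 dB


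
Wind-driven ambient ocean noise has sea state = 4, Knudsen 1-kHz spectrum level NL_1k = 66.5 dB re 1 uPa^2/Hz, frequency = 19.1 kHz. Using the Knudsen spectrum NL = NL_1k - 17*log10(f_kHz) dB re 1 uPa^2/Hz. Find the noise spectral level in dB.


NL = NL_1k - 17*log10(f_kHz) = 66.5 - 17*log10(19.1) = 66.5 - (21.78) = 44.72

44.72 dB


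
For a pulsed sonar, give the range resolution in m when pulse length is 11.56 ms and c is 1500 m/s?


8.67 m


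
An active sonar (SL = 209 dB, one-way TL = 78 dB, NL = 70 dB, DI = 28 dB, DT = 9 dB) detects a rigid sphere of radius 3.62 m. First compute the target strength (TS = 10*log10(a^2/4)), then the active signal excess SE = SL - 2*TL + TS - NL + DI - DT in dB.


Step 1: TS = 10*log10(3.62^2/4) = 5.15 dB
Step 2: SE = SL - 2*TL + TS - NL + DI - DT = 209 - 2*78 + (5.15) - 70 + 28 - 9 = 7.15

7.15 dB


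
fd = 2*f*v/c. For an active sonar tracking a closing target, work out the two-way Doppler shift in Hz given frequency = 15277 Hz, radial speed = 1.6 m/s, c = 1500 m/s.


fd = 2*f*v/c = 2 * 15277 * 1.6 / 1500 = 32.59

32.59 Hz


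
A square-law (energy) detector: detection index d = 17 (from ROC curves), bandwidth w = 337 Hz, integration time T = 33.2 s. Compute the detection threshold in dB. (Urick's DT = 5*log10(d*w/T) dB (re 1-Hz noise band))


DT = 5*log10(d*w/T) = 5*log10(17 * 337 / 33.2) = 5*log10(172.56) = 11.18

11.18 dB


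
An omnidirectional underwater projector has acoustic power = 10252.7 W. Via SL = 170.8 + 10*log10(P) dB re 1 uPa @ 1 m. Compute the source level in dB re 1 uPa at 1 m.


SL = 170.8 + 10*log10(10252.7) = 170.8 + 40.11 = 210.91

210.91 dB


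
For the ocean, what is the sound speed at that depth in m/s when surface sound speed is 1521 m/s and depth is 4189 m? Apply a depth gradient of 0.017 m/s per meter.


1592.213 m/s


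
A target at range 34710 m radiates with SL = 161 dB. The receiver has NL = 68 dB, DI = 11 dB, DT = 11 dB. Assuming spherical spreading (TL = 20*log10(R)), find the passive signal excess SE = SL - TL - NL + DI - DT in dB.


2.19 dB


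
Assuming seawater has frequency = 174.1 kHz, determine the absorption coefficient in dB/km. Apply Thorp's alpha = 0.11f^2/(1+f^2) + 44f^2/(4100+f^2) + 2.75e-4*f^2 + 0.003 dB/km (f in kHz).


f^2 = 30310.81
alpha = 0.11*30310.81/(1+30310.81) + 44*30310.81/(4100+30310.81) + 2.75e-4*30310.81 + 0.003 = 47.206

47.206 dB/km


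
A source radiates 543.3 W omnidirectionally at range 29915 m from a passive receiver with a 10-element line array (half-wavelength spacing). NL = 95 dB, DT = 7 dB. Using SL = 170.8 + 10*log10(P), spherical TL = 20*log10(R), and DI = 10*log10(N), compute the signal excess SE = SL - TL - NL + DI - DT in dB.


Step 1: SL = 170.8 + 10*log10(543.3) = 198.15 dB
Step 2: TL = 20*log10(29915) = 89.52 dB
Step 3: DI = 10*log10(10) = 10.0 dB
Step 4: SE = SL - TL - NL + DI - DT = 198.15 - 89.52 - 95 + 10.0 - 7 = 16.63

16.63 dB


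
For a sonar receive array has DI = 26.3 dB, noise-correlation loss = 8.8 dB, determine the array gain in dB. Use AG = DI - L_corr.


AG = DI - L_corr = 26.3 - 8.8 = 17.5

17.5 dB


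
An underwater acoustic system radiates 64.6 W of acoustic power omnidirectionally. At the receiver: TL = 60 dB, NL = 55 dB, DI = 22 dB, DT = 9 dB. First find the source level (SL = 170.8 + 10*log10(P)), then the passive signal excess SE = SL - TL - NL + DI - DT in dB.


Step 1: SL = 170.8 + 10*log10(64.6) = 188.9 dB
Step 2: SE = SL - TL - NL + DI - DT = 188.9 - 60 - 55 + 22 - 9 = 86.9

86.9 dB


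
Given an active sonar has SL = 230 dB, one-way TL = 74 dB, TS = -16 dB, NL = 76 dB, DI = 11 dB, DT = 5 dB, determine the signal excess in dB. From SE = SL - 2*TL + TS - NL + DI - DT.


-4 dB


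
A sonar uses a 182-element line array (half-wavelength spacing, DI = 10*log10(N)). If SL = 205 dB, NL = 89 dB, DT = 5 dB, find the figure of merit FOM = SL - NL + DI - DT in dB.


133.6 dB


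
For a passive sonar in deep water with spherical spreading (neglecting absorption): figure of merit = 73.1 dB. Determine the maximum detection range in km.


At max range FOM = TL, so 20*log10(R) = 73.1
R = 10^(73.1/20) = 4518.56 m = 4.52 km

4.52 km


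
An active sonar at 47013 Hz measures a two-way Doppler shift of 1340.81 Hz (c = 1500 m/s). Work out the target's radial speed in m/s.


From fd = 2*f*v/c, v = c*fd/(2*f) = 1500 * 1340.81 / (2*47013) = 21.39

21.39 m/s


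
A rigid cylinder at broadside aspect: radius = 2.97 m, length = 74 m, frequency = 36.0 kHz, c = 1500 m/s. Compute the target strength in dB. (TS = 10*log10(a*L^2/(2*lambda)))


52.9 dB


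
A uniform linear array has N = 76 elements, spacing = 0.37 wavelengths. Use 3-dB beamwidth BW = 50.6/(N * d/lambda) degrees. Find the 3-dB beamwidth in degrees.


BW = 50.6 / (76 * 0.37) = 50.6 / 28.12 = 1.8

1.8 deg


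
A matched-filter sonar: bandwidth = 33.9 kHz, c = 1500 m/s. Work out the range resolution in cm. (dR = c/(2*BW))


dR = c/(2*BW) = 1500 / (2 * 33.9e3) = 0.0221 m = 2.21 cm

2.21 cm


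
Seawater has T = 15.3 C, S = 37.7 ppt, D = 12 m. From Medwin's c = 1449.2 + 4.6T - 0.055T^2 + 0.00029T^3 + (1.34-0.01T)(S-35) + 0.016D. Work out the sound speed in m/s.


1511.14 m/s


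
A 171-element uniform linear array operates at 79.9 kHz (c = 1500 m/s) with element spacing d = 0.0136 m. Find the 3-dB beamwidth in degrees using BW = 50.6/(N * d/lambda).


Step 1: lambda = 1500/79900 = 0.01877 m
Step 2: d/lambda = 0.0136/0.01877 = 0.7246
Step 3: BW = 50.6/(N * d/lambda) = 50.6/(171 * 0.7246) = 0.41

0.41 deg


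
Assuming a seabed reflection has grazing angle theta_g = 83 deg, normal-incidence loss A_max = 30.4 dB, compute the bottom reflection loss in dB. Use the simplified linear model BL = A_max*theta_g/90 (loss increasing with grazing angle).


BL = A_max * theta_g / 90 = 30.4 * 83 / 90 = 28.04

28.04 dB


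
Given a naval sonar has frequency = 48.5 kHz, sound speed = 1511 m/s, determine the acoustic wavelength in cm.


3.12 cm


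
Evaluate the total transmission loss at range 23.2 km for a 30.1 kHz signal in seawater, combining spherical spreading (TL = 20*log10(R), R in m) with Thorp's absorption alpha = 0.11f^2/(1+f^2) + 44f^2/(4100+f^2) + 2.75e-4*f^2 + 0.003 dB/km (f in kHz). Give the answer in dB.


280.46 dB


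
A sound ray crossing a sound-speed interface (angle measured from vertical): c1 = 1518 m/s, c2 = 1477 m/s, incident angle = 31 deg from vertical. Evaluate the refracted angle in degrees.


sin(theta2) = (c2/c1)*sin(theta1) = (1477/1518)*sin(31 deg) = 0.50113
theta2 = arcsin(0.50113) = 30.07

30.07 deg


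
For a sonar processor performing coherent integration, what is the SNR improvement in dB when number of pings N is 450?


Gain = 10*log10(450) = 26.53

26.53 dB


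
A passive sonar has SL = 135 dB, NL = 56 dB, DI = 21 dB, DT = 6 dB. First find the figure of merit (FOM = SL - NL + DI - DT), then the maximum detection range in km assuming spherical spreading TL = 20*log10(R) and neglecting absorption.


Step 1: FOM = SL - NL + DI - DT = 135 - 56 + 21 - 6 = 94 dB
Step 2: at max range FOM = TL = 20*log10(R), so R = 10^(94/20) = 50118.72 m = 50.12 km

50.12 km


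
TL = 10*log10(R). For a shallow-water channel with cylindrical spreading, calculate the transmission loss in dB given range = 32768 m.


TL = 10*log10(32768) = 45.15

45.15 dB


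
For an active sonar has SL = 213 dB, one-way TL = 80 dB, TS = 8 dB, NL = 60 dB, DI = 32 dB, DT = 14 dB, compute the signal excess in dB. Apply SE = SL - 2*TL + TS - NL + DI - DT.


19 dB


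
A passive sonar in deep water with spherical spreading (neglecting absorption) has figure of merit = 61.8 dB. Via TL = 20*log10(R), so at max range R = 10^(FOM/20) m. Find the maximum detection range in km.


At max range FOM = TL, so 20*log10(R) = 61.8
R = 10^(61.8/20) = 1230.27 m = 1.23 km

1.23 km
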